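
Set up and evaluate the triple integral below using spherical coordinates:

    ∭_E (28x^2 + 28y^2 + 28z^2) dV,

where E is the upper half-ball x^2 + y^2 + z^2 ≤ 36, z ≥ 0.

In spherical coordinates, x = ρ sin(φ) cos(θ), y = ρ sin(φ) sin(θ), z = ρ cos(φ), and dV = ρ^2 sin(φ) dρ dφ dθ.

The integrand becomes 28ρ^2, so

    ∭_E (28x^2 + 28y^2 + 28z^2) dV = ∫_{0}^{2π} ∫_{0}^{π/2} ∫_{0}^{6} (28ρ^2) · ρ^2 sin(φ) dρ dφ dθ.

Inner (ρ): 217728sin(φ)/5.
Middle (φ): 217728/5.
Outer (θ): 435456π/5.

Therefore the triple integral equals 435456π/5.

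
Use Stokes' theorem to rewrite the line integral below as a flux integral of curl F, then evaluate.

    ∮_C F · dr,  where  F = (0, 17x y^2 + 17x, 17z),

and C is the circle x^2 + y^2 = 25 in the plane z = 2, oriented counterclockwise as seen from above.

Let S be the flat disk x^2 + y^2 ≤ 25 in the plane z = 2, with upward unit normal n̂ = ẑ. By Stokes' theorem,

    ∮_C F · dr = ∬_S (∇ × F) · n̂ dS = ∬_D (curl F)_z dA,

where D is the disk x^2 + y^2 ≤ 25.

Compute the curl of F = (0, 17x y^2 + 17x, 17z):
    (∇ × F)_x = ∂F_z/∂y - ∂F_y/∂z = 0,
    (∇ × F)_y = ∂F_x/∂z - ∂F_z/∂x = 0,
    (∇ × F)_z = ∂F_y/∂x - ∂F_x/∂y = 17y^2 + 17.

On z = 2, (curl F)_z = 17y^2 + 17.

Convert to polar (x = r cos θ, y = r sin θ, dA = r dr dθ); the integrand becomes 17r^2sin(θ)^2 + 17, so

    ∬_D (curl F)_z dA = ∫_0^{2π} ∫_0^{5} (17r^2sin(θ)^2 + 17) · r dr dθ.

Inner (r from 0 to 5): 10625sin(θ)^2/4 + 425/2.
Outer (θ from 0 to 2π): 12325π/4.

Therefore ∮_C F · dr = 12325π/4.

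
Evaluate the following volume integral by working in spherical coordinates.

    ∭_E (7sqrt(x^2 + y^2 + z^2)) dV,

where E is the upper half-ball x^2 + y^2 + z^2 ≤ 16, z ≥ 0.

In spherical coordinates, x = ρ sin(φ) cos(θ), y = ρ sin(φ) sin(θ), z = ρ cos(φ), and dV = ρ^2 sin(φ) dρ dφ dθ.

The integrand becomes 7ρ, so

    ∭_E (7sqrt(x^2 + y^2 + z^2)) dV = ∫_{0}^{2π} ∫_{0}^{π/2} ∫_{0}^{4} (7ρ) · ρ^2 sin(φ) dρ dφ dθ.

Inner (ρ): 448sin(φ).
Middle (φ): 448.
Outer (θ): 896π.

Therefore the triple integral equals 896π.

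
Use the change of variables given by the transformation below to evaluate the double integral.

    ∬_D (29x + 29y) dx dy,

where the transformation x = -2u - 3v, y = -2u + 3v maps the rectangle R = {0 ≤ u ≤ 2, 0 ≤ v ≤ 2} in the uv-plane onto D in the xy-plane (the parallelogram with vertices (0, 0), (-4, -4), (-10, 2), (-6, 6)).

Compute the Jacobian determinant of (x, y) with respect to (u, v):

    ∂(x,y)/∂(u,v) = | -2  -3 | = (-2)(3) - (-3)(-2) = -12.
                   | -2  3 |

Its absolute value is |J| = 12 (the area scaling factor).

Substituting x = -2u - 3v, y = -2u + 3v into the integrand,

    29x + 29y → -116u,

so the integral becomes

    ∬_R (-116u) · |J| du dv = ∫_0^2 ∫_0^2 (-1392u) dv du.

Inner (v): -2784u.
Outer (u): -5568.

Therefore ∬_D (29x + 29y) dx dy = -5568.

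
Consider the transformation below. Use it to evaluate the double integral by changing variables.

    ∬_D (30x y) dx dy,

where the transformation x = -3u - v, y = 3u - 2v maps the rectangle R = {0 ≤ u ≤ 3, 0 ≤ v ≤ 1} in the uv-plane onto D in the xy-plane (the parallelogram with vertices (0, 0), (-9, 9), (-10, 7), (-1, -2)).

Compute the Jacobian determinant of (x, y) with respect to (u, v):

    ∂(x,y)/∂(u,v) = | -3  -1 | = (-3)(-2) - (-1)(3) = 9.
                   | 3  -2 |

Its absolute value is |J| = 9 (the area scaling factor).

Substituting x = -3u - v, y = 3u - 2v into the integrand,

    30x y → -270u^2 + 90u v + 60v^2,

so the integral becomes

    ∬_R (-270u^2 + 90u v + 60v^2) · |J| du dv = ∫_0^3 ∫_0^1 (-2430u^2 + 810u v + 540v^2) dv du.

Inner (v): -2430u^2 + 405u + 180.
Outer (u): -39015/2.

Therefore ∬_D (30x y) dx dy = -39015/2.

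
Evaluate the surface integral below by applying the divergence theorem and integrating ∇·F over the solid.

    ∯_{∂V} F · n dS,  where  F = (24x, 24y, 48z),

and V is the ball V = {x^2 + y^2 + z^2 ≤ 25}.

By the divergence theorem,

    ∯_{∂V} F · n dS = ∭_V (∇ · F) dV.

Compute the divergence:
    ∇ · F = ∂F_x/∂x + ∂F_y/∂y + ∂F_z/∂z = 24 + 24 + 48 = 96.

In spherical coordinates, x = ρ sin(φ) cos(θ), y = ρ sin(φ) sin(θ), z = ρ cos(φ), dV = ρ^2 sin(φ) dρ dφ dθ, with 0 ≤ ρ ≤ 5, 0 ≤ φ ≤ π, 0 ≤ θ ≤ 2π.

The integrand, after substitution and multiplying by the volume element, becomes (96) · ρ^2 sin(φ), so

    ∭_V (∇·F) dV = ∫_0^{2π} ∫_0^{π} ∫_0^{5} (96) · ρ^2 sin(φ) dρ dφ dθ.

Inner (ρ from 0 to 5): 4000sin(φ).
Middle (φ from 0 to π): 8000.
Outer (θ from 0 to 2π): 16000π.

Therefore ∯_{∂V} F · n dS = 16000π.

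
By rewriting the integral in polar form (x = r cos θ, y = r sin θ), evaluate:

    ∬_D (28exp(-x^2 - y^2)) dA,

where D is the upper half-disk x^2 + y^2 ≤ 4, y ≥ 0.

The region D is 0 ≤ r ≤ 2, 0 ≤ θ ≤ π in polar coordinates, where x = r cos(θ), y = r sin(θ), and dA = r dr dθ.

Under the substitution, the integrand becomes 28exp(-r^2), so

    ∬_D (28exp(-x^2 - y^2)) dA = ∫_{0}^{π} ∫_{0}^{2} (28exp(-r^2)) · r dr dθ.

Inner integral (in r): ∫_{0}^{2} (28exp(-r^2)) · r dr = 14 - 14exp(-4).

Outer integral (in θ): ∫_{0}^{π} (14 - 14exp(-4)) dθ = -14π exp(-4) + 14π.

Therefore ∬_D (28exp(-x^2 - y^2)) dA = -14π exp(-4) + 14π.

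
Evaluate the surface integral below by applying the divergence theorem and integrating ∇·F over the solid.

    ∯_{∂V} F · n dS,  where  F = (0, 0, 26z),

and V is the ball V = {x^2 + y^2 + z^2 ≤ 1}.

By the divergence theorem,

    ∯_{∂V} F · n dS = ∭_V (∇ · F) dV.

Compute the divergence:
    ∇ · F = ∂F_x/∂x + ∂F_y/∂y + ∂F_z/∂z = 0 + 0 + 26 = 26.

In spherical coordinates, x = ρ sin(φ) cos(θ), y = ρ sin(φ) sin(θ), z = ρ cos(φ), dV = ρ^2 sin(φ) dρ dφ dθ, with 0 ≤ ρ ≤ 1, 0 ≤ φ ≤ π, 0 ≤ θ ≤ 2π.

The integrand, after substitution and multiplying by the volume element, becomes (26) · ρ^2 sin(φ), so

    ∭_V (∇·F) dV = ∫_0^{2π} ∫_0^{π} ∫_0^{1} (26) · ρ^2 sin(φ) dρ dφ dθ.

Inner (ρ from 0 to 1): 26sin(φ)/3.
Middle (φ from 0 to π): 52/3.
Outer (θ from 0 to 2π): 104π/3.

Therefore ∯_{∂V} F · n dS = 104π/3.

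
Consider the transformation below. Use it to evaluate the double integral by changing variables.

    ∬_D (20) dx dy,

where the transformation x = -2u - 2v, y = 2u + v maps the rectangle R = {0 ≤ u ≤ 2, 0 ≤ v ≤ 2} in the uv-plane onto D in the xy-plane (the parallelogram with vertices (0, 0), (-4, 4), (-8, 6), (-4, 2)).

Compute the Jacobian determinant of (x, y) with respect to (u, v):

    ∂(x,y)/∂(u,v) = | -2  -2 | = (-2)(1) - (-2)(2) = 2.
                   | 2  1 |

Its absolute value is |J| = 2 (the area scaling factor).

Substituting x = -2u - 2v, y = 2u + v into the integrand,

    20 → 20,

so the integral becomes

    ∬_R (20) · |J| du dv = ∫_0^2 ∫_0^2 (40) dv du.

Inner (v): 80.
Outer (u): 160.

Therefore ∬_D (20) dx dy = 160.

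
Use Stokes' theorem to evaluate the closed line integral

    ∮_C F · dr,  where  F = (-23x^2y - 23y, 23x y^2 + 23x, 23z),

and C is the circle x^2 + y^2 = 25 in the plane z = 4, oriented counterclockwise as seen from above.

Let S be the flat disk x^2 + y^2 ≤ 25 in the plane z = 4, with upward unit normal n̂ = ẑ. By Stokes' theorem,

    ∮_C F · dr = ∬_S (∇ × F) · n̂ dS = ∬_D (curl F)_z dA,

where D is the disk x^2 + y^2 ≤ 25.

Compute the curl of F = (-23x^2y - 23y, 23x y^2 + 23x, 23z):
    (∇ × F)_x = ∂F_z/∂y - ∂F_y/∂z = 0,
    (∇ × F)_y = ∂F_x/∂z - ∂F_z/∂x = 0,
    (∇ × F)_z = ∂F_y/∂x - ∂F_x/∂y = 23x^2 + 23y^2 + 46.

On z = 4, (curl F)_z = 23x^2 + 23y^2 + 46.

Convert to polar (x = r cos θ, y = r sin θ, dA = r dr dθ); the integrand becomes 23r^2 + 46, so

    ∬_D (curl F)_z dA = ∫_0^{2π} ∫_0^{5} (23r^2 + 46) · r dr dθ.

Inner (r from 0 to 5): 16675/4.
Outer (θ from 0 to 2π): 16675π/2.

Therefore ∮_C F · dr = 16675π/2.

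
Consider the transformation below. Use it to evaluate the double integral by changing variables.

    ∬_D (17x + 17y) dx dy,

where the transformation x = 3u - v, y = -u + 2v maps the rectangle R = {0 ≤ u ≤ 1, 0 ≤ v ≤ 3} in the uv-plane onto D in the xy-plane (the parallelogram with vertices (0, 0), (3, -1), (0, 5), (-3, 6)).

Compute the Jacobian determinant of (x, y) with respect to (u, v):

    ∂(x,y)/∂(u,v) = | 3  -1 | = (3)(2) - (-1)(-1) = 5.
                   | -1  2 |

Its absolute value is |J| = 5 (the area scaling factor).

Substituting x = 3u - v, y = -u + 2v into the integrand,

    17x + 17y → 34u + 17v,

so the integral becomes

    ∬_R (34u + 17v) · |J| du dv = ∫_0^1 ∫_0^3 (170u + 85v) dv du.

Inner (v): 510u + 765/2.
Outer (u): 1275/2.

Therefore ∬_D (17x + 17y) dx dy = 1275/2.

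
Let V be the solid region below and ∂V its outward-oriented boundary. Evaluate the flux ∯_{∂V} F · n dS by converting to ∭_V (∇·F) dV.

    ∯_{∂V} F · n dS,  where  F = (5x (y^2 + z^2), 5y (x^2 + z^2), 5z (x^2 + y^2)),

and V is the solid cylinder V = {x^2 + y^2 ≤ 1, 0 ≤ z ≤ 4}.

By the divergence theorem,

    ∯_{∂V} F · n dS = ∭_V (∇ · F) dV.

Compute the divergence:
    ∇ · F = ∂F_x/∂x + ∂F_y/∂y + ∂F_z/∂z = 5y^2 + 5z^2 + 5x^2 + 5z^2 + 5x^2 + 5y^2 = 10x^2 + 10y^2 + 10z^2.

In cylindrical coordinates, x = r cos(θ), y = r sin(θ), z = z, dV = r dr dθ dz, with 0 ≤ r ≤ 1, 0 ≤ θ ≤ 2π, 0 ≤ z ≤ 4.

The integrand, after substitution and multiplying by the volume element, becomes (10r^2 + 10z^2) · r, so

    ∭_V (∇·F) dV = ∫_0^{2π} ∫_0^{1} ∫_0^{4} (10r^2 + 10z^2) · r dz dr dθ.

Inner (z from 0 to 4): 40r (r^2 + 16/3).
Middle (r from 0 to 1): 350/3.
Outer (θ from 0 to 2π): 700π/3.

Therefore ∯_{∂V} F · n dS = 700π/3.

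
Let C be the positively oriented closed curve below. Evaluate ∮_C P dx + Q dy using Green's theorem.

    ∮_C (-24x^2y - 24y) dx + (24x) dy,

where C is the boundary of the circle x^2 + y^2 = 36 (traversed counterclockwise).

Green's theorem converts the closed line integral into a double integral over the enclosed region D:

    ∮_C P dx + Q dy = ∬_D (∂Q/∂x - ∂P/∂y) dA.

Here P = -24x^2y - 24y, Q = 24x, so

    ∂Q/∂x = 24,    ∂P/∂y = -24x^2 - 24,
    ∂Q/∂x - ∂P/∂y = 24x^2 + 48.

D is the region x^2 + y^2 ≤ 36. Evaluating the double integral:

In polar coordinates (x = r cos θ, y = r sin θ, dA = r dr dθ) the integrand becomes 24r^2cos(θ)^2 + 48, so

    ∬_D (24x^2 + 48) dA = ∫_0^{2π} ∫_0^{6} (24r^2cos(θ)^2 + 48) · r dr dθ.

Inner (r from 0 to 6): 7776cos(θ)^2 + 864.
Outer (θ from 0 to 2π): 9504π.

Therefore ∮_C P dx + Q dy = 9504π.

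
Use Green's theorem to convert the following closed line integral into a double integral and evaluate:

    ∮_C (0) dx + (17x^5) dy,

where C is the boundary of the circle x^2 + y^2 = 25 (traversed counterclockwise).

Green's theorem converts the closed line integral into a double integral over the enclosed region D:

    ∮_C P dx + Q dy = ∬_D (∂Q/∂x - ∂P/∂y) dA.

Here P = 0, Q = 17x^5, so

    ∂Q/∂x = 85x^4,    ∂P/∂y = 0,
    ∂Q/∂x - ∂P/∂y = 85x^4.

D is the region x^2 + y^2 ≤ 25. Evaluating the double integral:

In polar coordinates (x = r cos θ, y = r sin θ, dA = r dr dθ) the integrand becomes 85r^4cos(θ)^4, so

    ∬_D (85x^4) dA = ∫_0^{2π} ∫_0^{5} (85r^4cos(θ)^4) · r dr dθ.

Inner (r from 0 to 5): 1328125cos(θ)^4/6.
Outer (θ from 0 to 2π): 1328125π/8.

Therefore ∮_C P dx + Q dy = 1328125π/8.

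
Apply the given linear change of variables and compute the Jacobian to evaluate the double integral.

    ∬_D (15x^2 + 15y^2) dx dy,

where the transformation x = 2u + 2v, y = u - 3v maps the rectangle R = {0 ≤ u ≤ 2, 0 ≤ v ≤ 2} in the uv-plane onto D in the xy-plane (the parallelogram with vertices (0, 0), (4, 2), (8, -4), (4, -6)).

Compute the Jacobian determinant of (x, y) with respect to (u, v):

    ∂(x,y)/∂(u,v) = | 2  2 | = (2)(-3) - (2)(1) = -8.
                   | 1  -3 |

Its absolute value is |J| = 8 (the area scaling factor).

Substituting x = 2u + 2v, y = u - 3v into the integrand,

    15x^2 + 15y^2 → 75u^2 + 30u v + 195v^2,

so the integral becomes

    ∬_R (75u^2 + 30u v + 195v^2) · |J| du dv = ∫_0^2 ∫_0^2 (600u^2 + 240u v + 1560v^2) dv du.

Inner (v): 1200u^2 + 480u + 4160.
Outer (u): 12480.

Therefore ∬_D (15x^2 + 15y^2) dx dy = 12480.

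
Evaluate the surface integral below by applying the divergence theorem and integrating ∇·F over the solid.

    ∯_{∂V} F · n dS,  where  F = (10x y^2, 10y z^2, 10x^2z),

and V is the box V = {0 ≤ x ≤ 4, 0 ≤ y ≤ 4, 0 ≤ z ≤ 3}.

By the divergence theorem,

    ∯_{∂V} F · n dS = ∭_V (∇ · F) dV.

Compute the divergence:
    ∇ · F = ∂F_x/∂x + ∂F_y/∂y + ∂F_z/∂z = 10y^2 + 10z^2 + 10x^2 = 10x^2 + 10y^2 + 10z^2.

V is a rectangular box, so dV = dx dy dz with 0 ≤ x ≤ 4, 0 ≤ y ≤ 4, 0 ≤ z ≤ 3.

Integrate (10x^2 + 10y^2 + 10z^2) over V as an iterated integral:

    ∭_V (∇·F) dV = ∫_0^{4} ∫_0^{4} ∫_0^{3} (10x^2 + 10y^2 + 10z^2) dz dy dx.

Inner (z from 0 to 3): 30x^2 + 30y^2 + 90.
Middle (y from 0 to 4): 120x^2 + 1000.
Outer (x from 0 to 4): 6560.

Therefore ∯_{∂V} F · n dS = 6560.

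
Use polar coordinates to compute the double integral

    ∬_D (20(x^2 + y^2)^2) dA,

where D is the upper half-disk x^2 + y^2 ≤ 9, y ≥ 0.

The region D is 0 ≤ r ≤ 3, 0 ≤ θ ≤ π in polar coordinates, where x = r cos(θ), y = r sin(θ), and dA = r dr dθ.

Under the substitution, the integrand becomes 20r^4, so

    ∬_D (20(x^2 + y^2)^2) dA = ∫_{0}^{π} ∫_{0}^{3} (20r^4) · r dr dθ.

Inner integral (in r): ∫_{0}^{3} (20r^4) · r dr = 2430.

Outer integral (in θ): ∫_{0}^{π} (2430) dθ = 2430π.

Therefore ∬_D (20(x^2 + y^2)^2) dA = 2430π.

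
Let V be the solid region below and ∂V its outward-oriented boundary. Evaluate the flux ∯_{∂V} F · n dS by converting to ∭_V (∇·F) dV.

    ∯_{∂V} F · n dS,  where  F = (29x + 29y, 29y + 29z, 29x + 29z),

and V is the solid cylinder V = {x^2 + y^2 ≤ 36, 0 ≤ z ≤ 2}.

By the divergence theorem,

    ∯_{∂V} F · n dS = ∭_V (∇ · F) dV.

Compute the divergence:
    ∇ · F = ∂F_x/∂x + ∂F_y/∂y + ∂F_z/∂z = 29 + 29 + 29 = 87.

In cylindrical coordinates, x = r cos(θ), y = r sin(θ), z = z, dV = r dr dθ dz, with 0 ≤ r ≤ 6, 0 ≤ θ ≤ 2π, 0 ≤ z ≤ 2.

The integrand, after substitution and multiplying by the volume element, becomes (87) · r, so

    ∭_V (∇·F) dV = ∫_0^{2π} ∫_0^{6} ∫_0^{2} (87) · r dz dr dθ.

Inner (z from 0 to 2): 174r.
Middle (r from 0 to 6): 3132.
Outer (θ from 0 to 2π): 6264π.

Therefore ∯_{∂V} F · n dS = 6264π.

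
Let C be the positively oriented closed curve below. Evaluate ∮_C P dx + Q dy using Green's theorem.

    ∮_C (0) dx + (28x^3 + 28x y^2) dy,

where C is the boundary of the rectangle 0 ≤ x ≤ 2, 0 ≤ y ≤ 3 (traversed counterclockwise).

Green's theorem converts the closed line integral into a double integral over the enclosed region D:

    ∮_C P dx + Q dy = ∬_D (∂Q/∂x - ∂P/∂y) dA.

Here P = 0, Q = 28x^3 + 28x y^2, so

    ∂Q/∂x = 84x^2 + 28y^2,    ∂P/∂y = 0,
    ∂Q/∂x - ∂P/∂y = 84x^2 + 28y^2.

D is the region 0 ≤ x ≤ 2, 0 ≤ y ≤ 3. Evaluating the double integral:

    ∬_D (84x^2 + 28y^2) dA = ∫_0^{2} ∫_0^{3} (84x^2 + 28y^2) dy dx.

Inner (y from 0 to 3): 252x^2 + 252.
Outer (x from 0 to 2): 1176.

Therefore ∮_C P dx + Q dy = 1176.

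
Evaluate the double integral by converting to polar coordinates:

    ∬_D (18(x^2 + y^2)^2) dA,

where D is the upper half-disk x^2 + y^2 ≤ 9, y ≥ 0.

The region D is 0 ≤ r ≤ 3, 0 ≤ θ ≤ π in polar coordinates, where x = r cos(θ), y = r sin(θ), and dA = r dr dθ.

Under the substitution, the integrand becomes 18r^4, so

    ∬_D (18(x^2 + y^2)^2) dA = ∫_{0}^{π} ∫_{0}^{3} (18r^4) · r dr dθ.

Inner integral (in r): ∫_{0}^{3} (18r^4) · r dr = 2187.

Outer integral (in θ): ∫_{0}^{π} (2187) dθ = 2187π.

Therefore ∬_D (18(x^2 + y^2)^2) dA = 2187π.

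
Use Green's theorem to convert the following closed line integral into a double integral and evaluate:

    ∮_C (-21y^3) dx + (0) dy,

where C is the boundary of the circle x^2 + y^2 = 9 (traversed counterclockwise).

Green's theorem converts the closed line integral into a double integral over the enclosed region D:

    ∮_C P dx + Q dy = ∬_D (∂Q/∂x - ∂P/∂y) dA.

Here P = -21y^3, Q = 0, so

    ∂Q/∂x = 0,    ∂P/∂y = -63y^2,
    ∂Q/∂x - ∂P/∂y = 63y^2.

D is the region x^2 + y^2 ≤ 9. Evaluating the double integral:

In polar coordinates (x = r cos θ, y = r sin θ, dA = r dr dθ) the integrand becomes 63r^2sin(θ)^2, so

    ∬_D (63y^2) dA = ∫_0^{2π} ∫_0^{3} (63r^2sin(θ)^2) · r dr dθ.

Inner (r from 0 to 3): 5103sin(θ)^2/4.
Outer (θ from 0 to 2π): 5103π/4.

Therefore ∮_C P dx + Q dy = 5103π/4.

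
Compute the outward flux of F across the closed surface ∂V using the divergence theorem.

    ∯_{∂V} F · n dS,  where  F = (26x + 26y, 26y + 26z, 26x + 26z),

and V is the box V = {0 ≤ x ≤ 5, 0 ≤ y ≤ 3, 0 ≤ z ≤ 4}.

By the divergence theorem,

    ∯_{∂V} F · n dS = ∭_V (∇ · F) dV.

Compute the divergence:
    ∇ · F = ∂F_x/∂x + ∂F_y/∂y + ∂F_z/∂z = 26 + 26 + 26 = 78.

V is a rectangular box, so dV = dx dy dz with 0 ≤ x ≤ 5, 0 ≤ y ≤ 3, 0 ≤ z ≤ 4.

Integrate (78) over V as an iterated integral:

    ∭_V (∇·F) dV = ∫_0^{5} ∫_0^{3} ∫_0^{4} (78) dz dy dx.

Inner (z from 0 to 4): 312.
Middle (y from 0 to 3): 936.
Outer (x from 0 to 5): 4680.

Therefore ∯_{∂V} F · n dS = 4680.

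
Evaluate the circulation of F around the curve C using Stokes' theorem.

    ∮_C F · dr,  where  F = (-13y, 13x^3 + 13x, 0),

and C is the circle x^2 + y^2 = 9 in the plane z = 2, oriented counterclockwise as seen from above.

Let S be the flat disk x^2 + y^2 ≤ 9 in the plane z = 2, with upward unit normal n̂ = ẑ. By Stokes' theorem,

    ∮_C F · dr = ∬_S (∇ × F) · n̂ dS = ∬_D (curl F)_z dA,

where D is the disk x^2 + y^2 ≤ 9.

Compute the curl of F = (-13y, 13x^3 + 13x, 0):
    (∇ × F)_x = ∂F_z/∂y - ∂F_y/∂z = 0,
    (∇ × F)_y = ∂F_x/∂z - ∂F_z/∂x = 0,
    (∇ × F)_z = ∂F_y/∂x - ∂F_x/∂y = 39x^2 + 26.

On z = 2, (curl F)_z = 39x^2 + 26.

Convert to polar (x = r cos θ, y = r sin θ, dA = r dr dθ); the integrand becomes 39r^2cos(θ)^2 + 26, so

    ∬_D (curl F)_z dA = ∫_0^{2π} ∫_0^{3} (39r^2cos(θ)^2 + 26) · r dr dθ.

Inner (r from 0 to 3): 3159cos(θ)^2/4 + 117.
Outer (θ from 0 to 2π): 4095π/4.

Therefore ∮_C F · dr = 4095π/4.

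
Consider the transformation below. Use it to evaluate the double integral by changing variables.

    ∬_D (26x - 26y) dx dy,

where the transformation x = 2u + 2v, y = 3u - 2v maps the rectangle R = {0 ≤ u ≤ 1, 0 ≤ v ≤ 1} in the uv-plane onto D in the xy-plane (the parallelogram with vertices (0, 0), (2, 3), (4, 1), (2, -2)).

Compute the Jacobian determinant of (x, y) with respect to (u, v):

    ∂(x,y)/∂(u,v) = | 2  2 | = (2)(-2) - (2)(3) = -10.
                   | 3  -2 |

Its absolute value is |J| = 10 (the area scaling factor).

Substituting x = 2u + 2v, y = 3u - 2v into the integrand,

    26x - 26y → -26u + 104v,

so the integral becomes

    ∬_R (-26u + 104v) · |J| du dv = ∫_0^1 ∫_0^1 (-260u + 1040v) dv du.

Inner (v): 520 - 260u.
Outer (u): 390.

Therefore ∬_D (26x - 26y) dx dy = 390.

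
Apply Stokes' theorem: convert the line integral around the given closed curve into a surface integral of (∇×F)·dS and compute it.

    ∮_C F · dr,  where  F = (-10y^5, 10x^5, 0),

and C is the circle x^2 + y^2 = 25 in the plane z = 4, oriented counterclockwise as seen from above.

Let S be the flat disk x^2 + y^2 ≤ 25 in the plane z = 4, with upward unit normal n̂ = ẑ. By Stokes' theorem,

    ∮_C F · dr = ∬_S (∇ × F) · n̂ dS = ∬_D (curl F)_z dA,

where D is the disk x^2 + y^2 ≤ 25.

Compute the curl of F = (-10y^5, 10x^5, 0):
    (∇ × F)_x = ∂F_z/∂y - ∂F_y/∂z = 0,
    (∇ × F)_y = ∂F_x/∂z - ∂F_z/∂x = 0,
    (∇ × F)_z = ∂F_y/∂x - ∂F_x/∂y = 50x^4 + 50y^4.

On z = 4, (curl F)_z = 50x^4 + 50y^4.

Convert to polar (x = r cos θ, y = r sin θ, dA = r dr dθ); the integrand becomes 50r^4(sin(θ)^4 + cos(θ)^4), so

    ∬_D (curl F)_z dA = ∫_0^{2π} ∫_0^{5} (50r^4(sin(θ)^4 + cos(θ)^4)) · r dr dθ.

Inner (r from 0 to 5): 390625sin(θ)^4/3 + 390625cos(θ)^4/3.
Outer (θ from 0 to 2π): 390625π/2.

Therefore ∮_C F · dr = 390625π/2.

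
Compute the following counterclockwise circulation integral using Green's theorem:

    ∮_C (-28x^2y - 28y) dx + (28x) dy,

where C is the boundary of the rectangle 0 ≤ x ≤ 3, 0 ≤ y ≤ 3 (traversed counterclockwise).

Green's theorem converts the closed line integral into a double integral over the enclosed region D:

    ∮_C P dx + Q dy = ∬_D (∂Q/∂x - ∂P/∂y) dA.

Here P = -28x^2y - 28y, Q = 28x, so

    ∂Q/∂x = 28,    ∂P/∂y = -28x^2 - 28,
    ∂Q/∂x - ∂P/∂y = 28x^2 + 56.

D is the region 0 ≤ x ≤ 3, 0 ≤ y ≤ 3. Evaluating the double integral:

    ∬_D (28x^2 + 56) dA = ∫_0^{3} ∫_0^{3} (28x^2 + 56) dy dx.

Inner (y from 0 to 3): 84x^2 + 168.
Outer (x from 0 to 3): 1260.

Therefore ∮_C P dx + Q dy = 1260.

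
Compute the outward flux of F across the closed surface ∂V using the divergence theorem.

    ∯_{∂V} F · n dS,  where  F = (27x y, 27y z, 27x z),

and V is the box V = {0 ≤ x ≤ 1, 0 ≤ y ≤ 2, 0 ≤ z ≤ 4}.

By the divergence theorem,

    ∯_{∂V} F · n dS = ∭_V (∇ · F) dV.

Compute the divergence:
    ∇ · F = ∂F_x/∂x + ∂F_y/∂y + ∂F_z/∂z = 27y + 27z + 27x = 27x + 27y + 27z.

V is a rectangular box, so dV = dx dy dz with 0 ≤ x ≤ 1, 0 ≤ y ≤ 2, 0 ≤ z ≤ 4.

Integrate (27x + 27y + 27z) over V as an iterated integral:

    ∭_V (∇·F) dV = ∫_0^{1} ∫_0^{2} ∫_0^{4} (27x + 27y + 27z) dz dy dx.

Inner (z from 0 to 4): 108x + 108y + 216.
Middle (y from 0 to 2): 216x + 648.
Outer (x from 0 to 1): 756.

Therefore ∯_{∂V} F · n dS = 756.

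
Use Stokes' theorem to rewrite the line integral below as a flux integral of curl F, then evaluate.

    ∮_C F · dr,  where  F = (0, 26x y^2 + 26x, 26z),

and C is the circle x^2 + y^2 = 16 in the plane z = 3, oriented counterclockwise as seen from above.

Let S be the flat disk x^2 + y^2 ≤ 16 in the plane z = 3, with upward unit normal n̂ = ẑ. By Stokes' theorem,

    ∮_C F · dr = ∬_S (∇ × F) · n̂ dS = ∬_D (curl F)_z dA,

where D is the disk x^2 + y^2 ≤ 16.

Compute the curl of F = (0, 26x y^2 + 26x, 26z):
    (∇ × F)_x = ∂F_z/∂y - ∂F_y/∂z = 0,
    (∇ × F)_y = ∂F_x/∂z - ∂F_z/∂x = 0,
    (∇ × F)_z = ∂F_y/∂x - ∂F_x/∂y = 26y^2 + 26.

On z = 3, (curl F)_z = 26y^2 + 26.

Convert to polar (x = r cos θ, y = r sin θ, dA = r dr dθ); the integrand becomes 26r^2sin(θ)^2 + 26, so

    ∬_D (curl F)_z dA = ∫_0^{2π} ∫_0^{4} (26r^2sin(θ)^2 + 26) · r dr dθ.

Inner (r from 0 to 4): 1664sin(θ)^2 + 208.
Outer (θ from 0 to 2π): 2080π.

Therefore ∮_C F · dr = 2080π.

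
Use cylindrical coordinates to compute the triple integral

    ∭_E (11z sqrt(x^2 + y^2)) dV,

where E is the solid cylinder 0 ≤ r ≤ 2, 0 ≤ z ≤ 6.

In cylindrical coordinates, x = r cos(θ), y = r sin(θ), z = z, and dV = r dr dθ dz.

The integrand becomes 11r z, so

    ∭_E (11z sqrt(x^2 + y^2)) dV = ∫_{0}^{2π} ∫_{0}^{2} ∫_{0}^{6} (11r z) · r dz dr dθ.

Inner (z): 198r^2.
Middle (r from 0 to 2): 528.
Outer (θ): 1056π.

Therefore the triple integral equals 1056π.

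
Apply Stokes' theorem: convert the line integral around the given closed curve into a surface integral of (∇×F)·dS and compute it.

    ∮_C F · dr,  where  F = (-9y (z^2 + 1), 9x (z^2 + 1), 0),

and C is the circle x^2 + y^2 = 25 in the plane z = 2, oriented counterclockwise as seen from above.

Let S be the flat disk x^2 + y^2 ≤ 25 in the plane z = 2, with upward unit normal n̂ = ẑ. By Stokes' theorem,

    ∮_C F · dr = ∬_S (∇ × F) · n̂ dS = ∬_D (curl F)_z dA,

where D is the disk x^2 + y^2 ≤ 25.

Compute the curl of F = (-9y (z^2 + 1), 9x (z^2 + 1), 0):
    (∇ × F)_x = ∂F_z/∂y - ∂F_y/∂z = -18x z,
    (∇ × F)_y = ∂F_x/∂z - ∂F_z/∂x = -18y z,
    (∇ × F)_z = ∂F_y/∂x - ∂F_x/∂y = 18z^2 + 18.

On z = 2, (curl F)_z = 90.

Convert to polar (x = r cos θ, y = r sin θ, dA = r dr dθ); the integrand becomes 90, so

    ∬_D (curl F)_z dA = ∫_0^{2π} ∫_0^{5} (90) · r dr dθ.

Inner (r from 0 to 5): 1125.
Outer (θ from 0 to 2π): 2250π.

Therefore ∮_C F · dr = 2250π.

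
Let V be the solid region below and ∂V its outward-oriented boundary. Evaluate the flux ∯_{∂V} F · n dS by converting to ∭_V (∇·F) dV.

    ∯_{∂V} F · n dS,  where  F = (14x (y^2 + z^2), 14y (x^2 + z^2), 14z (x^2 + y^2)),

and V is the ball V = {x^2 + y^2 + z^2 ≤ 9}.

By the divergence theorem,

    ∯_{∂V} F · n dS = ∭_V (∇ · F) dV.

Compute the divergence:
    ∇ · F = ∂F_x/∂x + ∂F_y/∂y + ∂F_z/∂z = 14y^2 + 14z^2 + 14x^2 + 14z^2 + 14x^2 + 14y^2 = 28x^2 + 28y^2 + 28z^2.

In spherical coordinates, x = ρ sin(φ) cos(θ), y = ρ sin(φ) sin(θ), z = ρ cos(φ), dV = ρ^2 sin(φ) dρ dφ dθ, with 0 ≤ ρ ≤ 3, 0 ≤ φ ≤ π, 0 ≤ θ ≤ 2π.

The integrand, after substitution and multiplying by the volume element, becomes (28ρ^2) · ρ^2 sin(φ), so

    ∭_V (∇·F) dV = ∫_0^{2π} ∫_0^{π} ∫_0^{3} (28ρ^2) · ρ^2 sin(φ) dρ dφ dθ.

Inner (ρ from 0 to 3): 6804sin(φ)/5.
Middle (φ from 0 to π): 13608/5.
Outer (θ from 0 to 2π): 27216π/5.

Therefore ∯_{∂V} F · n dS = 27216π/5.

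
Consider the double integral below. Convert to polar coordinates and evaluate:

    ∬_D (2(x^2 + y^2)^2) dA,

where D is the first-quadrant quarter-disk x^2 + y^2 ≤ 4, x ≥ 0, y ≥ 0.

The region D is 0 ≤ r ≤ 2, 0 ≤ θ ≤ π/2 in polar coordinates, where x = r cos(θ), y = r sin(θ), and dA = r dr dθ.

Under the substitution, the integrand becomes 2r^4, so

    ∬_D (2(x^2 + y^2)^2) dA = ∫_{0}^{π/2} ∫_{0}^{2} (2r^4) · r dr dθ.

Inner integral (in r): ∫_{0}^{2} (2r^4) · r dr = 64/3.

Outer integral (in θ): ∫_{0}^{π/2} (64/3) dθ = 32π/3.

Therefore ∬_D (2(x^2 + y^2)^2) dA = 32π/3.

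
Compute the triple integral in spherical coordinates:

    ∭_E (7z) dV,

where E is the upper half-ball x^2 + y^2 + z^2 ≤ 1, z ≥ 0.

In spherical coordinates, x = ρ sin(φ) cos(θ), y = ρ sin(φ) sin(θ), z = ρ cos(φ), and dV = ρ^2 sin(φ) dρ dφ dθ.

The integrand becomes 7ρ cos(φ), so

    ∭_E (7z) dV = ∫_{0}^{2π} ∫_{0}^{π/2} ∫_{0}^{1} (7ρ cos(φ)) · ρ^2 sin(φ) dρ dφ dθ.

Inner (ρ): 7sin(2φ)/8.
Middle (φ): 7/8.
Outer (θ): 7π/4.

Therefore the triple integral equals 7π/4.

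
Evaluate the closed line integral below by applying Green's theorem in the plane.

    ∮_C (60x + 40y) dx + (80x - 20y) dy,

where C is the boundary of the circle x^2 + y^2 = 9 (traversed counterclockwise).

Green's theorem converts the closed line integral into a double integral over the enclosed region D:

    ∮_C P dx + Q dy = ∬_D (∂Q/∂x - ∂P/∂y) dA.

Here P = 60x + 40y, Q = 80x - 20y, so

    ∂Q/∂x = 80,    ∂P/∂y = 40,
    ∂Q/∂x - ∂P/∂y = 40.

D is the region x^2 + y^2 ≤ 9. Evaluating the double integral:

In polar coordinates (x = r cos θ, y = r sin θ, dA = r dr dθ) the integrand becomes 40, so

    ∬_D (40) dA = ∫_0^{2π} ∫_0^{3} (40) · r dr dθ.

Inner (r from 0 to 3): 180.
Outer (θ from 0 to 2π): 360π.

Therefore ∮_C P dx + Q dy = 360π.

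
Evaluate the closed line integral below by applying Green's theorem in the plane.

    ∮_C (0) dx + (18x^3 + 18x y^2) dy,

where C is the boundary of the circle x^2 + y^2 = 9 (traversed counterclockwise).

Green's theorem converts the closed line integral into a double integral over the enclosed region D:

    ∮_C P dx + Q dy = ∬_D (∂Q/∂x - ∂P/∂y) dA.

Here P = 0, Q = 18x^3 + 18x y^2, so

    ∂Q/∂x = 54x^2 + 18y^2,    ∂P/∂y = 0,
    ∂Q/∂x - ∂P/∂y = 54x^2 + 18y^2.

D is the region x^2 + y^2 ≤ 9. Evaluating the double integral:

In polar coordinates (x = r cos θ, y = r sin θ, dA = r dr dθ) the integrand becomes 18r^2(cos(2θ) + 2), so

    ∬_D (54x^2 + 18y^2) dA = ∫_0^{2π} ∫_0^{3} (18r^2(cos(2θ) + 2)) · r dr dθ.

Inner (r from 0 to 3): 2187/2 - 729sin(θ)^2.
Outer (θ from 0 to 2π): 1458π.

Therefore ∮_C P dx + Q dy = 1458π.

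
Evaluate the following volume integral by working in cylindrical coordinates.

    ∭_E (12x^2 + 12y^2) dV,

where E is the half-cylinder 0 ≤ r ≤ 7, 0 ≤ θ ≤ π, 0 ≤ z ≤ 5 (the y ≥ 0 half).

In cylindrical coordinates, x = r cos(θ), y = r sin(θ), z = z, and dV = r dr dθ dz.

The integrand becomes 12r^2, so

    ∭_E (12x^2 + 12y^2) dV = ∫_{0}^{π} ∫_{0}^{7} ∫_{0}^{5} (12r^2) · r dz dr dθ.

Inner (z): 60r^3.
Middle (r from 0 to 7): 36015.
Outer (θ): 36015π.

Therefore the triple integral equals 36015π.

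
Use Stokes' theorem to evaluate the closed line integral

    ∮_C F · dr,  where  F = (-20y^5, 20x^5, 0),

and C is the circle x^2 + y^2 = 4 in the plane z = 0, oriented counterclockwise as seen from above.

Let S be the flat disk x^2 + y^2 ≤ 4 in the plane z = 0, with upward unit normal n̂ = ẑ. By Stokes' theorem,

    ∮_C F · dr = ∬_S (∇ × F) · n̂ dS = ∬_D (curl F)_z dA,

where D is the disk x^2 + y^2 ≤ 4.

Compute the curl of F = (-20y^5, 20x^5, 0):
    (∇ × F)_x = ∂F_z/∂y - ∂F_y/∂z = 0,
    (∇ × F)_y = ∂F_x/∂z - ∂F_z/∂x = 0,
    (∇ × F)_z = ∂F_y/∂x - ∂F_x/∂y = 100x^4 + 100y^4.

On z = 0, (curl F)_z = 100x^4 + 100y^4.

Convert to polar (x = r cos θ, y = r sin θ, dA = r dr dθ); the integrand becomes 100r^4(sin(θ)^4 + cos(θ)^4), so

    ∬_D (curl F)_z dA = ∫_0^{2π} ∫_0^{2} (100r^4(sin(θ)^4 + cos(θ)^4)) · r dr dθ.

Inner (r from 0 to 2): 3200sin(θ)^4/3 + 3200cos(θ)^4/3.
Outer (θ from 0 to 2π): 1600π.

Therefore ∮_C F · dr = 1600π.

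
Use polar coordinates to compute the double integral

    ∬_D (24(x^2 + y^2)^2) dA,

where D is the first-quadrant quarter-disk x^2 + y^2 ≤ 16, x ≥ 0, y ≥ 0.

The region D is 0 ≤ r ≤ 4, 0 ≤ θ ≤ π/2 in polar coordinates, where x = r cos(θ), y = r sin(θ), and dA = r dr dθ.

Under the substitution, the integrand becomes 24r^4, so

    ∬_D (24(x^2 + y^2)^2) dA = ∫_{0}^{π/2} ∫_{0}^{4} (24r^4) · r dr dθ.

Inner integral (in r): ∫_{0}^{4} (24r^4) · r dr = 16384.

Outer integral (in θ): ∫_{0}^{π/2} (16384) dθ = 8192π.

Therefore ∬_D (24(x^2 + y^2)^2) dA = 8192π.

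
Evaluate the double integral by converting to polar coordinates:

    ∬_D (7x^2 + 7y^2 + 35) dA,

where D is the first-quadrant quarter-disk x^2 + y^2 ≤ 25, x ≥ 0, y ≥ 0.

The region D is 0 ≤ r ≤ 5, 0 ≤ θ ≤ π/2 in polar coordinates, where x = r cos(θ), y = r sin(θ), and dA = r dr dθ.

Under the substitution, the integrand becomes 7r^2 + 35, so

    ∬_D (7x^2 + 7y^2 + 35) dA = ∫_{0}^{π/2} ∫_{0}^{5} (7r^2 + 35) · r dr dθ.

Inner integral (in r): ∫_{0}^{5} (7r^2 + 35) · r dr = 6125/4.

Outer integral (in θ): ∫_{0}^{π/2} (6125/4) dθ = 6125π/8.

Therefore ∬_D (7x^2 + 7y^2 + 35) dA = 6125π/8.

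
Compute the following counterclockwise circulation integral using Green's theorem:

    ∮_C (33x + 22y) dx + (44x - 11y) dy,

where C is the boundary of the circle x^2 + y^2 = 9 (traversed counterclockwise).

Green's theorem converts the closed line integral into a double integral over the enclosed region D:

    ∮_C P dx + Q dy = ∬_D (∂Q/∂x - ∂P/∂y) dA.

Here P = 33x + 22y, Q = 44x - 11y, so

    ∂Q/∂x = 44,    ∂P/∂y = 22,
    ∂Q/∂x - ∂P/∂y = 22.

D is the region x^2 + y^2 ≤ 9. Evaluating the double integral:

In polar coordinates (x = r cos θ, y = r sin θ, dA = r dr dθ) the integrand becomes 22, so

    ∬_D (22) dA = ∫_0^{2π} ∫_0^{3} (22) · r dr dθ.

Inner (r from 0 to 3): 99.
Outer (θ from 0 to 2π): 198π.

Therefore ∮_C P dx + Q dy = 198π.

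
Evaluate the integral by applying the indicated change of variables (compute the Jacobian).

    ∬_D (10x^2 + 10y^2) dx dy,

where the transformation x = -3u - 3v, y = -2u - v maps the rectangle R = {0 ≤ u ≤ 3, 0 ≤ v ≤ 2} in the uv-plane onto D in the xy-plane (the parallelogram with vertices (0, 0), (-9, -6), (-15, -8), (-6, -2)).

Compute the Jacobian determinant of (x, y) with respect to (u, v):

    ∂(x,y)/∂(u,v) = | -3  -3 | = (-3)(-1) - (-3)(-2) = -3.
                   | -2  -1 |

Its absolute value is |J| = 3 (the area scaling factor).

Substituting x = -3u - 3v, y = -2u - v into the integrand,

    10x^2 + 10y^2 → 130u^2 + 220u v + 100v^2,

so the integral becomes

    ∬_R (130u^2 + 220u v + 100v^2) · |J| du dv = ∫_0^3 ∫_0^2 (390u^2 + 660u v + 300v^2) dv du.

Inner (v): 780u^2 + 1320u + 800.
Outer (u): 15360.

Therefore ∬_D (10x^2 + 10y^2) dx dy = 15360.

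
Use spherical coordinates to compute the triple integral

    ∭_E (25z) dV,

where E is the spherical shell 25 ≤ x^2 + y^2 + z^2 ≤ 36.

In spherical coordinates, x = ρ sin(φ) cos(θ), y = ρ sin(φ) sin(θ), z = ρ cos(φ), and dV = ρ^2 sin(φ) dρ dφ dθ.

The integrand becomes 25ρ cos(φ), so

    ∭_E (25z) dV = ∫_{0}^{2π} ∫_{0}^{π} ∫_{5}^{6} (25ρ cos(φ)) · ρ^2 sin(φ) dρ dφ dθ.

Inner (ρ): 16775sin(2φ)/8.
Middle (φ): 0.
Outer (θ): 0.

Therefore the triple integral equals 0.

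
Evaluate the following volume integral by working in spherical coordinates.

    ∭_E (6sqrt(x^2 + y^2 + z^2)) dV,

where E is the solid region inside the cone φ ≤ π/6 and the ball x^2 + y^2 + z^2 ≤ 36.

In spherical coordinates, x = ρ sin(φ) cos(θ), y = ρ sin(φ) sin(θ), z = ρ cos(φ), and dV = ρ^2 sin(φ) dρ dφ dθ.

The integrand becomes 6ρ, so

    ∭_E (6sqrt(x^2 + y^2 + z^2)) dV = ∫_{0}^{2π} ∫_{0}^{π/6} ∫_{0}^{6} (6ρ) · ρ^2 sin(φ) dρ dφ dθ.

Inner (ρ): 1944sin(φ).
Middle (φ): 1944 - 972sqrt(3).
Outer (θ): 1944π (2 - sqrt(3)).

Therefore the triple integral equals 1944π (2 - sqrt(3)).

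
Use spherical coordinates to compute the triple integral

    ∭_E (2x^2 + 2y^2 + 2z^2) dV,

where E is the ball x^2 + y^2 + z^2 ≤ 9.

In spherical coordinates, x = ρ sin(φ) cos(θ), y = ρ sin(φ) sin(θ), z = ρ cos(φ), and dV = ρ^2 sin(φ) dρ dφ dθ.

The integrand becomes 2ρ^2, so

    ∭_E (2x^2 + 2y^2 + 2z^2) dV = ∫_{0}^{2π} ∫_{0}^{π} ∫_{0}^{3} (2ρ^2) · ρ^2 sin(φ) dρ dφ dθ.

Inner (ρ): 486sin(φ)/5.
Middle (φ): 972/5.
Outer (θ): 1944π/5.

Therefore the triple integral equals 1944π/5.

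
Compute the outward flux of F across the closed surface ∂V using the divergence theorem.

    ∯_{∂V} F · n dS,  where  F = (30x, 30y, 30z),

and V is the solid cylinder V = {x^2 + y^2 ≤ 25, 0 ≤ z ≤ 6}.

By the divergence theorem,

    ∯_{∂V} F · n dS = ∭_V (∇ · F) dV.

Compute the divergence:
    ∇ · F = ∂F_x/∂x + ∂F_y/∂y + ∂F_z/∂z = 30 + 30 + 30 = 90.

In cylindrical coordinates, x = r cos(θ), y = r sin(θ), z = z, dV = r dr dθ dz, with 0 ≤ r ≤ 5, 0 ≤ θ ≤ 2π, 0 ≤ z ≤ 6.

The integrand, after substitution and multiplying by the volume element, becomes (90) · r, so

    ∭_V (∇·F) dV = ∫_0^{2π} ∫_0^{5} ∫_0^{6} (90) · r dz dr dθ.

Inner (z from 0 to 6): 540r.
Middle (r from 0 to 5): 6750.
Outer (θ from 0 to 2π): 13500π.

Therefore ∯_{∂V} F · n dS = 13500π.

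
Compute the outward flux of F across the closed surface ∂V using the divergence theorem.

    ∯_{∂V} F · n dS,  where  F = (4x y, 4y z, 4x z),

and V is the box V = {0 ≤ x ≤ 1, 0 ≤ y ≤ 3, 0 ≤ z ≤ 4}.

By the divergence theorem,

    ∯_{∂V} F · n dS = ∭_V (∇ · F) dV.

Compute the divergence:
    ∇ · F = ∂F_x/∂x + ∂F_y/∂y + ∂F_z/∂z = 4y + 4z + 4x = 4x + 4y + 4z.

V is a rectangular box, so dV = dx dy dz with 0 ≤ x ≤ 1, 0 ≤ y ≤ 3, 0 ≤ z ≤ 4.

Integrate (4x + 4y + 4z) over V as an iterated integral:

    ∭_V (∇·F) dV = ∫_0^{1} ∫_0^{3} ∫_0^{4} (4x + 4y + 4z) dz dy dx.

Inner (z from 0 to 4): 16x + 16y + 32.
Middle (y from 0 to 3): 48x + 168.
Outer (x from 0 to 1): 192.

Therefore ∯_{∂V} F · n dS = 192.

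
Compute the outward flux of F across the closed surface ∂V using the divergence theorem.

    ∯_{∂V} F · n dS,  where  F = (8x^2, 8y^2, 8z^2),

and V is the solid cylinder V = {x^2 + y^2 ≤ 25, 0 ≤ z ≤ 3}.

By the divergence theorem,

    ∯_{∂V} F · n dS = ∭_V (∇ · F) dV.

Compute the divergence:
    ∇ · F = ∂F_x/∂x + ∂F_y/∂y + ∂F_z/∂z = 16x + 16y + 16z.

In cylindrical coordinates, x = r cos(θ), y = r sin(θ), z = z, dV = r dr dθ dz, with 0 ≤ r ≤ 5, 0 ≤ θ ≤ 2π, 0 ≤ z ≤ 3.

The integrand, after substitution and multiplying by the volume element, becomes (16sqrt(2)r sin(θ + π/4) + 16z) · r, so

    ∭_V (∇·F) dV = ∫_0^{2π} ∫_0^{5} ∫_0^{3} (16sqrt(2)r sin(θ + π/4) + 16z) · r dz dr dθ.

Inner (z from 0 to 3): 24r (2sqrt(2)r sin(θ + π/4) + 3).
Middle (r from 0 to 5): 2000sqrt(2)sin(θ + π/4) + 900.
Outer (θ from 0 to 2π): 1800π.

Therefore ∯_{∂V} F · n dS = 1800π.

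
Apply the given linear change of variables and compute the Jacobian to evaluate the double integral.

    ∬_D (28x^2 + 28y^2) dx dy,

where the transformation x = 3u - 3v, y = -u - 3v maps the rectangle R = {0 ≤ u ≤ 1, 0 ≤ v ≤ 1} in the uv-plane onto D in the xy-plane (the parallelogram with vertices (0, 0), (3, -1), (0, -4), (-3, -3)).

Compute the Jacobian determinant of (x, y) with respect to (u, v):

    ∂(x,y)/∂(u,v) = | 3  -3 | = (3)(-3) - (-3)(-1) = -12.
                   | -1  -3 |

Its absolute value is |J| = 12 (the area scaling factor).

Substituting x = 3u - 3v, y = -u - 3v into the integrand,

    28x^2 + 28y^2 → 280u^2 - 336u v + 504v^2,

so the integral becomes

    ∬_R (280u^2 - 336u v + 504v^2) · |J| du dv = ∫_0^1 ∫_0^1 (3360u^2 - 4032u v + 6048v^2) dv du.

Inner (v): 3360u^2 - 2016u + 2016.
Outer (u): 2128.

Therefore ∬_D (28x^2 + 28y^2) dx dy = 2128.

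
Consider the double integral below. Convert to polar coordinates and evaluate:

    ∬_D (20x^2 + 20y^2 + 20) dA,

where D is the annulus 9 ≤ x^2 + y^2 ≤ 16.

The region D is 3 ≤ r ≤ 4, 0 ≤ θ ≤ 2π in polar coordinates, where x = r cos(θ), y = r sin(θ), and dA = r dr dθ.

Under the substitution, the integrand becomes 20r^2 + 20, so

    ∬_D (20x^2 + 20y^2 + 20) dA = ∫_{0}^{2π} ∫_{3}^{4} (20r^2 + 20) · r dr dθ.

Inner integral (in r): ∫_{3}^{4} (20r^2 + 20) · r dr = 945.

Outer integral (in θ): ∫_{0}^{2π} (945) dθ = 1890π.

Therefore ∬_D (20x^2 + 20y^2 + 20) dA = 1890π.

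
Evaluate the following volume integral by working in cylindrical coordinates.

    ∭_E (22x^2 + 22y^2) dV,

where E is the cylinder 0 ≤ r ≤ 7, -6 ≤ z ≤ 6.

In cylindrical coordinates, x = r cos(θ), y = r sin(θ), z = z, and dV = r dr dθ dz.

The integrand becomes 22r^2, so

    ∭_E (22x^2 + 22y^2) dV = ∫_{0}^{2π} ∫_{0}^{7} ∫_{-6}^{6} (22r^2) · r dz dr dθ.

Inner (z): 264r^3.
Middle (r from 0 to 7): 158466.
Outer (θ): 316932π.

Therefore the triple integral equals 316932π.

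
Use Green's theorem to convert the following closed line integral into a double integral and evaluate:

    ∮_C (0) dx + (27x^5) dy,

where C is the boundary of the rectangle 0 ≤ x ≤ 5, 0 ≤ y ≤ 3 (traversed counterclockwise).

Green's theorem converts the closed line integral into a double integral over the enclosed region D:

    ∮_C P dx + Q dy = ∬_D (∂Q/∂x - ∂P/∂y) dA.

Here P = 0, Q = 27x^5, so

    ∂Q/∂x = 135x^4,    ∂P/∂y = 0,
    ∂Q/∂x - ∂P/∂y = 135x^4.

D is the region 0 ≤ x ≤ 5, 0 ≤ y ≤ 3. Evaluating the double integral:

    ∬_D (135x^4) dA = ∫_0^{5} ∫_0^{3} (135x^4) dy dx.

Inner (y from 0 to 3): 405x^4.
Outer (x from 0 to 5): 253125.

Therefore ∮_C P dx + Q dy = 253125.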